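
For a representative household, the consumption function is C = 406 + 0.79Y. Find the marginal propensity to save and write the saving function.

MPS = 0.21; S = -406 + 0.21Y

MPS = 1 − MPC = 1 − 0.79 = 0.21
S = Y − C = -406 + 0.21Y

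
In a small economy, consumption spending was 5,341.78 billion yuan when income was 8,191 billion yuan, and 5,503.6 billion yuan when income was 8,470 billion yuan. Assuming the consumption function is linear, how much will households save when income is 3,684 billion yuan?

S = 956.28

MPC = (5503.6 − 5341.78)/(8470 − 8191) = 161.82/279 = 0.58
a = 5341.78 − 0.58(8191) = 5341.78 − 4750.78 = 591
C = 591 + 0.58(3684) = 2727.72
S = 3684 − 2727.72 = 956.28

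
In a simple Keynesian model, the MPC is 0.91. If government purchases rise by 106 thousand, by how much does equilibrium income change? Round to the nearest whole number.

The multiplier is 1/(1 − MPC) = 1/0.09.
ΔY = 106/0.09 = 1177.78 ≈ 1178

ΔY ≈ 1178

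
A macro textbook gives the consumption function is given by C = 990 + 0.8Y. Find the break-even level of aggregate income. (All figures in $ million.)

Y = 4950

At break-even, C = Y: 990 + 0.8Y = Y
0.2Y = 990, so Y = 990/0.2 = 4950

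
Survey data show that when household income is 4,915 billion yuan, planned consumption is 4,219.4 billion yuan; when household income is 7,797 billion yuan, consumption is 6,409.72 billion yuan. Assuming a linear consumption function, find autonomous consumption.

MPC = ΔC/ΔY = (6409.72 − 4219.4)/(7797 − 4915) = 2190.32/2882 = 0.76
a = C − MPC·Y = 4219.4 − 0.76(4915) = 4219.4 − 3735.4 = 484

a = 484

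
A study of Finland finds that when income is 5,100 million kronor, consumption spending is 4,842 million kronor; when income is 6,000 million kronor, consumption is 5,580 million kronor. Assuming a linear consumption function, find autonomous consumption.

MPC = ΔC/ΔY = (5580 − 4842)/(6000 − 5100) = 738/900 = 0.82
a = C − MPC·Y = 4842 − 0.82(5100) = 4842 − 4182 = 660

a = 660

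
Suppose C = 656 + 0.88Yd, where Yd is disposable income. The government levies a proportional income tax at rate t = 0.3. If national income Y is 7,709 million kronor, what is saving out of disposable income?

S = -8.444

Yd = (1 − 0.3)(7709) = 0.7(7709) = 5396.3
C = 656 + 0.88(5396.3) = 656 + 4748.744 = 5404.744
S = Yd − C = 5396.3 − 5404.744 = -8.444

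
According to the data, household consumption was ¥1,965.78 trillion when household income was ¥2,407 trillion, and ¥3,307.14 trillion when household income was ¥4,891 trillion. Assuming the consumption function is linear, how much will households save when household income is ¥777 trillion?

S = -308.58

MPC = (3307.14 − 1965.78)/(4891 − 2407) = 1341.36/2484 = 0.54
a = 1965.78 − 0.54(2407) = 1965.78 − 1299.78 = 666
C = 666 + 0.54(777) = 1085.58
S = 777 − 1085.58 = -308.58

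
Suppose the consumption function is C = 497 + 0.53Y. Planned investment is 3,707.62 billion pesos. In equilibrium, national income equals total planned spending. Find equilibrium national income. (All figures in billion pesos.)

Y = 8946

Y = C + I = 497 + 0.53Y + 3707.62
Y − 0.53Y = 4204.62
0.47Y = 4204.62, so Y = 4204.62/0.47 = 8946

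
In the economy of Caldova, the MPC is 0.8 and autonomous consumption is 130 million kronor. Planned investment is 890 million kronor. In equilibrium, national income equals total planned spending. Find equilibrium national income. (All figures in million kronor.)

Y = C + I = 130 + 0.8Y + 890
Y − 0.8Y = 1020
0.2Y = 1020, so Y = 1020/0.2 = 5100

Y = 5100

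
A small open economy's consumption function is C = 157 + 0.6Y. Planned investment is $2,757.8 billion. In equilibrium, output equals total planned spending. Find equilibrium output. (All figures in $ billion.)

Y = C + I = 157 + 0.6Y + 2757.8
Y − 0.6Y = 2914.8
0.4Y = 2914.8, so Y = 2914.8/0.4 = 7287

Y = 7287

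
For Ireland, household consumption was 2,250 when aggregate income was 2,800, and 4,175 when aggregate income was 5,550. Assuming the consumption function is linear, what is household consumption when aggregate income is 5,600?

MPC = (4175 − 2250)/(5550 − 2800) = 1925/2750 = 0.7
a = 2250 − 0.7(2800) = 2250 − 1960 = 290
C = 290 + 0.7(5600) = 290 + 3920 = 4210

C = 4210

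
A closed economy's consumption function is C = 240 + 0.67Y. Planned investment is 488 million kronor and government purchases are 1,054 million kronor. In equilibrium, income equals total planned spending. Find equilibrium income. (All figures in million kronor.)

Y = C + I + G = 240 + 0.67Y + 488 + 1054
Y − 0.67Y = 1782
0.33Y = 1782, so Y = 1782/0.33 = 5400

Y = 5400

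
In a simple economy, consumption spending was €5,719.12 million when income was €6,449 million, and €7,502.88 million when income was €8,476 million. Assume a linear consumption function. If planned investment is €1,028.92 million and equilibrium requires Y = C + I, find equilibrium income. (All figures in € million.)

Y = 8941

MPC = (7502.88 − 5719.12)/(8476 − 6449) = 1783.76/2027 = 0.88
a = 5719.12 − 0.88(6449) = 44
Equilibrium: Y = 44 + 0.88Y + 1028.92
0.12Y = 1072.92, so Y = 1072.92/0.12 = 8941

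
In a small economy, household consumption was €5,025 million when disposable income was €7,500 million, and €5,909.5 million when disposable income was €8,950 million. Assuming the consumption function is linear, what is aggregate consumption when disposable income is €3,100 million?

MPC = (5909.5 − 5025)/(8950 − 7500) = 884.5/1450 = 0.61
a = 5025 − 0.61(7500) = 5025 − 4575 = 450
C = 450 + 0.61(3100) = 450 + 1891 = 2341

C = 2341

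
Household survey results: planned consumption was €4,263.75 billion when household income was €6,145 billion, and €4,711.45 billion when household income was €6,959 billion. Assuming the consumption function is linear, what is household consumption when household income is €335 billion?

MPC = (4711.45 − 4263.75)/(6959 − 6145) = 447.7/814 = 0.55
a = 4263.75 − 0.55(6145) = 4263.75 − 3379.75 = 884
C = 884 + 0.55(335) = 884 + 184.25 = 1068.25

C = 1068.25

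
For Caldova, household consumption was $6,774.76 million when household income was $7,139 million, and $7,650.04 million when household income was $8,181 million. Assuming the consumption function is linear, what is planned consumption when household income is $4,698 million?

MPC = (7650.04 − 6774.76)/(8181 − 7139) = 875.28/1042 = 0.84
a = 6774.76 − 0.84(7139) = 6774.76 − 5996.76 = 778
C = 778 + 0.84(4698) = 778 + 3946.32 = 4724.32

C = 4724.32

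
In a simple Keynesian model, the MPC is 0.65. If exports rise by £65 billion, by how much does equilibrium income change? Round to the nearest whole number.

The multiplier is 1/(1 − MPC) = 1/0.35.
ΔY = 65/0.35 = 185.71 ≈ 186

ΔY ≈ 186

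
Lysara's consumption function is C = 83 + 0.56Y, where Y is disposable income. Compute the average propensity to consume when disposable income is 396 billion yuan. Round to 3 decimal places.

C = 83 + 0.56(396) = 304.76
APC = C/Y = 304.76/396 = 0.770

APC = 0.770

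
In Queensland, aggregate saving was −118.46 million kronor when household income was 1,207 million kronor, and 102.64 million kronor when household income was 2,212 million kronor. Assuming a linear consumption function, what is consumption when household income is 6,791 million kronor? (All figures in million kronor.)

MPS = ΔS/ΔY = (102.64 − (-118.46))/(2212 − 1207) = 221.1/1005 = 0.22
MPC = 1 − MPS = 0.78
Autonomous saving = -118.46 − 0.22(1207) = -384, so a = 384
C = 384 + 0.78(6791) = 384 + 5296.98 = 5680.98

C = 5680.98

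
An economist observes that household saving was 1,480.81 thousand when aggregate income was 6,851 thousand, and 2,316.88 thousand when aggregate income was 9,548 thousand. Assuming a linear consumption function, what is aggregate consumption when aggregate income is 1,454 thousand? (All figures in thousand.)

MPS = ΔS/ΔY = (2316.88 − 1480.81)/(9548 − 6851) = 836.07/2697 = 0.31
MPC = 1 − MPS = 0.69
Autonomous saving = 1480.81 − 0.31(6851) = -643, so a = 643
C = 643 + 0.69(1454) = 643 + 1003.26 = 1646.26

C = 1646.26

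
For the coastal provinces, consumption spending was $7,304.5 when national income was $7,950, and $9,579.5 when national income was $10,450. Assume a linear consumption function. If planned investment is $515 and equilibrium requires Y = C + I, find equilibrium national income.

MPC = (9579.5 − 7304.5)/(10450 − 7950) = 2275/2500 = 0.91
a = 7304.5 − 0.91(7950) = 70
Equilibrium: Y = 70 + 0.91Y + 515
0.09Y = 585, so Y = 585/0.09 = 6500

Y = 6500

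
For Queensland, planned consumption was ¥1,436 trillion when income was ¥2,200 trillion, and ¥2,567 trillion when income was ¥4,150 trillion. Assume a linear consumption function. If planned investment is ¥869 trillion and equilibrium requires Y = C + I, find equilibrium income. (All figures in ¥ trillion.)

MPC = (2567 − 1436)/(4150 − 2200) = 1131/1950 = 0.58
a = 1436 − 0.58(2200) = 160
Equilibrium: Y = 160 + 0.58Y + 869
0.42Y = 1029, so Y = 1029/0.42 = 2450

Y = 2450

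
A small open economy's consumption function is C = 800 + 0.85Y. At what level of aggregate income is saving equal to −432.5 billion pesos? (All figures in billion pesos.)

Y = 2450

S = Y − C = -800 + 0.15Y
-800 + 0.15Y = -432.5, so 0.15Y = 367.5 and Y = 2450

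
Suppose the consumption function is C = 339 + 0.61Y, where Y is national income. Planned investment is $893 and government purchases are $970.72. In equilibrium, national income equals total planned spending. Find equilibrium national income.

Y = C + I + G = 339 + 0.61Y + 893 + 970.72
Y − 0.61Y = 2202.72
0.39Y = 2202.72, so Y = 2202.72/0.39 = 5648

Y = 5648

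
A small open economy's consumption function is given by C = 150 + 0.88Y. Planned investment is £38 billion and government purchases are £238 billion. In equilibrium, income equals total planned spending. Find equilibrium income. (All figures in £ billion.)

Y = C + I + G = 150 + 0.88Y + 38 + 238
Y − 0.88Y = 426
0.12Y = 426, so Y = 426/0.12 = 3550

Y = 3550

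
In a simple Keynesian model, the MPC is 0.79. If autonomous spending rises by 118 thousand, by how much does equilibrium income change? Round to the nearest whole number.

The multiplier is 1/(1 − MPC) = 1/0.21.
ΔY = 118/0.21 = 561.90 ≈ 562

ΔY ≈ 562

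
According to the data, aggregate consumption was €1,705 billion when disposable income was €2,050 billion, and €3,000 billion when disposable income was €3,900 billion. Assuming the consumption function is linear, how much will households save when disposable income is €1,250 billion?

MPC = (3000 − 1705)/(3900 − 2050) = 1295/1850 = 0.7
a = 1705 − 0.7(2050) = 1705 − 1435 = 270
C = 270 + 0.7(1250) = 1145
S = 1250 − 1145 = 105

S = 105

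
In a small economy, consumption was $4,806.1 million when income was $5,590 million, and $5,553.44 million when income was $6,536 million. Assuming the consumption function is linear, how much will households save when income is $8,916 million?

S = 1482.36

MPC = (5553.44 − 4806.1)/(6536 − 5590) = 747.34/946 = 0.79
a = 4806.1 − 0.79(5590) = 4806.1 − 4416.1 = 390
C = 390 + 0.79(8916) = 7433.64
S = 8916 − 7433.64 = 1482.36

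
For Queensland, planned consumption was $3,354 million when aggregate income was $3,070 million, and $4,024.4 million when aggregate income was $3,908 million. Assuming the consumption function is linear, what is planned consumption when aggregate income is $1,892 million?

MPC = (4024.4 − 3354)/(3908 − 3070) = 670.4/838 = 0.8
a = 3354 − 0.8(3070) = 3354 − 2456 = 898
C = 898 + 0.8(1892) = 898 + 1513.6 = 2411.6

C = 2411.6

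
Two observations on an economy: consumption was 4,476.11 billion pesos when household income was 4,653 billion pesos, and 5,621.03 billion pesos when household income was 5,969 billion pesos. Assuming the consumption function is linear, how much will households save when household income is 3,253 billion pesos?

S = -5.11

MPC = (5621.03 − 4476.11)/(5969 − 4653) = 1144.92/1316 = 0.87
a = 4476.11 − 0.87(4653) = 4476.11 − 4048.11 = 428
C = 428 + 0.87(3253) = 3258.11
S = 3253 − 3258.11 = -5.11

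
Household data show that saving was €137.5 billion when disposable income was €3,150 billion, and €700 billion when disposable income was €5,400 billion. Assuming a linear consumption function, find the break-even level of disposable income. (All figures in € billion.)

MPS = ΔS/ΔY = (700 − 137.5)/(5400 − 3150) = 562.5/2250 = 0.25
MPC = 1 − MPS = 0.75
From S(3150) = 137.5: −a + 0.25(3150) = 137.5, so a = 787.5 − 137.5 = 650
Break-even (S = 0): Y = a/MPS = 650/0.25 = 2600

Y = 2600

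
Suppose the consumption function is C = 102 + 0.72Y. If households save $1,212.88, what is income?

S = Y − C = -102 + 0.28Y
-102 + 0.28Y = 1212.88, so 0.28Y = 1314.88 and Y = 4696

Y = 4696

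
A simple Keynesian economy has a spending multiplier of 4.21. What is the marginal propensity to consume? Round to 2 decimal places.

MPC = 0.76

k = 1/(1 − MPC), so 1 − MPC = 1/k = 1/4.21 = 0.2375
MPC = 1 − 0.2375 = 0.76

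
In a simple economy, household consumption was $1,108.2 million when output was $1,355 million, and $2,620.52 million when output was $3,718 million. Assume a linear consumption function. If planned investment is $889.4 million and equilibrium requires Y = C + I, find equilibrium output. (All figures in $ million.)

MPC = (2620.52 − 1108.2)/(3718 − 1355) = 1512.32/2363 = 0.64
a = 1108.2 − 0.64(1355) = 241
Equilibrium: Y = 241 + 0.64Y + 889.4
0.36Y = 1130.4, so Y = 1130.4/0.36 = 3140

Y = 3140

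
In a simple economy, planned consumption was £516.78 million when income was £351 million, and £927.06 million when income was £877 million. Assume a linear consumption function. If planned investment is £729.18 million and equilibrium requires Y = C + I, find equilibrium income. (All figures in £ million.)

MPC = (927.06 − 516.78)/(877 − 351) = 410.28/526 = 0.78
a = 516.78 − 0.78(351) = 243
Equilibrium: Y = 243 + 0.78Y + 729.18
0.22Y = 972.18, so Y = 972.18/0.22 = 4419

Y = 4419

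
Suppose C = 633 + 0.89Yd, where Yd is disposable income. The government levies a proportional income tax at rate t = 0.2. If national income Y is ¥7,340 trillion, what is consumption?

Yd = (1 − 0.2)(7340) = 0.8(7340) = 5872
C = 633 + 0.89(5872) = 633 + 5226.08 = 5859.08

C = 5859.08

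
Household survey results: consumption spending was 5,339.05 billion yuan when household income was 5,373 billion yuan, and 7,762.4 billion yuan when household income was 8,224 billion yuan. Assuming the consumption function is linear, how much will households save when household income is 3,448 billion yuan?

S = -254.8

MPC = (7762.4 − 5339.05)/(8224 − 5373) = 2423.35/2851 = 0.85
a = 5339.05 − 0.85(5373) = 5339.05 − 4567.05 = 772
C = 772 + 0.85(3448) = 3702.8
S = 3448 − 3702.8 = -254.8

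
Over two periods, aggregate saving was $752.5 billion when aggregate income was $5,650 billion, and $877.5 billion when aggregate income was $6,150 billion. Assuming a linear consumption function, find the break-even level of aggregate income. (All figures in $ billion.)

Y = 2640

MPS = ΔS/ΔY = (877.5 − 752.5)/(6150 − 5650) = 125/500 = 0.25
MPC = 1 − MPS = 0.75
From S(5650) = 752.5: −a + 0.25(5650) = 752.5, so a = 1412.5 − 752.5 = 660
Break-even (S = 0): Y = a/MPS = 660/0.25 = 2640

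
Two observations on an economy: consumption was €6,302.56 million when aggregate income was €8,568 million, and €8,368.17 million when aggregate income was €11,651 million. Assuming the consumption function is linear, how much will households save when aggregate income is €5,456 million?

S = 1238.48

MPC = (8368.17 − 6302.56)/(11651 − 8568) = 2065.61/3083 = 0.67
a = 6302.56 − 0.67(8568) = 6302.56 − 5740.56 = 562
C = 562 + 0.67(5456) = 4217.52
S = 5456 − 4217.52 = 1238.48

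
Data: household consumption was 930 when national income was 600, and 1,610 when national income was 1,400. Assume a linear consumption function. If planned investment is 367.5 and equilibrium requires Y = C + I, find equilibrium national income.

MPC = (1610 − 930)/(1400 − 600) = 680/800 = 0.85
a = 930 − 0.85(600) = 420
Equilibrium: Y = 420 + 0.85Y + 367.5
0.15Y = 787.5, so Y = 787.5/0.15 = 5250

Y = 5250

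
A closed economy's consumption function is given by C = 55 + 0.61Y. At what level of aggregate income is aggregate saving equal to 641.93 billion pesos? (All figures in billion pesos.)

S = Y − C = -55 + 0.39Y
-55 + 0.39Y = 641.93, so 0.39Y = 696.93 and Y = 1787

Y = 1787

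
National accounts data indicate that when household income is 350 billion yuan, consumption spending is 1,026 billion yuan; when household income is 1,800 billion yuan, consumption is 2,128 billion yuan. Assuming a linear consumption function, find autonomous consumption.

MPC = ΔC/ΔY = (2128 − 1026)/(1800 − 350) = 1102/1450 = 0.76
a = C − MPC·Y = 1026 − 0.76(350) = 1026 − 266 = 760

a = 760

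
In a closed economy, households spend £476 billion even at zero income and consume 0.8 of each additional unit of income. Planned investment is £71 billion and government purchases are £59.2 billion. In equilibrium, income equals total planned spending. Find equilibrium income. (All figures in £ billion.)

Y = C + I + G = 476 + 0.8Y + 71 + 59.2
Y − 0.8Y = 606.2
0.2Y = 606.2, so Y = 606.2/0.2 = 3031

Y = 3031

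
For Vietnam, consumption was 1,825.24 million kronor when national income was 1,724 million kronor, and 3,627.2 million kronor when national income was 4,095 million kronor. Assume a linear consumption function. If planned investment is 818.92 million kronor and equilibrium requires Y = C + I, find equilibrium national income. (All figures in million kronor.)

MPC = (3627.2 − 1825.24)/(4095 − 1724) = 1801.96/2371 = 0.76
a = 1825.24 − 0.76(1724) = 515
Equilibrium: Y = 515 + 0.76Y + 818.92
0.24Y = 1333.92, so Y = 1333.92/0.24 = 5558

Y = 5558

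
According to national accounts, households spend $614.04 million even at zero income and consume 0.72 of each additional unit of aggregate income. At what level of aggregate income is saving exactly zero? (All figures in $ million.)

At break-even, C = Y: 614.04 + 0.72Y = Y
0.28Y = 614.04, so Y = 614.04/0.28 = 2193

Y = 2193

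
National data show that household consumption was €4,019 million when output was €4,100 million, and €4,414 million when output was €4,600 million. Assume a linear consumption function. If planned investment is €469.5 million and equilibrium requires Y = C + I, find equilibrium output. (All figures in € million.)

Y = 5950

MPC = (4414 − 4019)/(4600 − 4100) = 395/500 = 0.79
a = 4019 − 0.79(4100) = 780
Equilibrium: Y = 780 + 0.79Y + 469.5
0.21Y = 1249.5, so Y = 1249.5/0.21 = 5950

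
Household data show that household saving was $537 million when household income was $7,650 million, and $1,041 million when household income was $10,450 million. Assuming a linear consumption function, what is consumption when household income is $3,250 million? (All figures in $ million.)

C = 3505

MPS = ΔS/ΔY = (1041 − 537)/(10450 − 7650) = 504/2800 = 0.18
MPC = 1 − MPS = 0.82
Autonomous saving = 537 − 0.18(7650) = -840, so a = 840
C = 840 + 0.82(3250) = 840 + 2665 = 3505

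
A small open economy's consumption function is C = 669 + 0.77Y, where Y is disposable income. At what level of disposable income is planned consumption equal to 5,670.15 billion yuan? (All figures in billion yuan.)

Y = 6495

669 + 0.77Y = 5670.15
0.77Y = 5001.15, so Y = 5001.15/0.77 = 6495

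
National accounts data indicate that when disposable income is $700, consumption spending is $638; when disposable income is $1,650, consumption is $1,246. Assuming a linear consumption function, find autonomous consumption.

a = 190

MPC = ΔC/ΔY = (1246 − 638)/(1650 − 700) = 608/950 = 0.64
a = C − MPC·Y = 638 − 0.64(700) = 638 − 448 = 190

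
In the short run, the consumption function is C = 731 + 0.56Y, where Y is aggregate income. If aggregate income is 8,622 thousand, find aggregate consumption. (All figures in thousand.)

C = 5559.32

C = 731 + 0.56(8622) = 731 + 4828.32 = 5559.32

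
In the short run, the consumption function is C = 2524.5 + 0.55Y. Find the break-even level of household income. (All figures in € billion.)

At break-even, C = Y: 2524.5 + 0.55Y = Y
0.45Y = 2524.5, so Y = 2524.5/0.45 = 5610

Y = 5610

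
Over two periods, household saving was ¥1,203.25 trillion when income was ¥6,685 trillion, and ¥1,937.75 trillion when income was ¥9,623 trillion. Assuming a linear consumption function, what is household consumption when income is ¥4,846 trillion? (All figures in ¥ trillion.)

C = 4102.5

MPS = ΔS/ΔY = (1937.75 − 1203.25)/(9623 − 6685) = 734.5/2938 = 0.25
MPC = 1 − MPS = 0.75
Autonomous saving = 1203.25 − 0.25(6685) = -468, so a = 468
C = 468 + 0.75(4846) = 468 + 3634.5 = 4102.5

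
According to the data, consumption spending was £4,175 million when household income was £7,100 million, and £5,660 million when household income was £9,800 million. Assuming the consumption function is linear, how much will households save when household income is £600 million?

S = 0

MPC = (5660 − 4175)/(9800 − 7100) = 1485/2700 = 0.55
a = 4175 − 0.55(7100) = 4175 − 3905 = 270
C = 270 + 0.55(600) = 600
S = 600 − 600 = 0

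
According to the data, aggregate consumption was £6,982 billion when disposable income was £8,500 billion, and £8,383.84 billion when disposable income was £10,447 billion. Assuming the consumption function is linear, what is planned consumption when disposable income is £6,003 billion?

MPC = (8383.84 − 6982)/(10447 − 8500) = 1401.84/1947 = 0.72
a = 6982 − 0.72(8500) = 6982 − 6120 = 862
C = 862 + 0.72(6003) = 862 + 4322.16 = 5184.16

C = 5184.16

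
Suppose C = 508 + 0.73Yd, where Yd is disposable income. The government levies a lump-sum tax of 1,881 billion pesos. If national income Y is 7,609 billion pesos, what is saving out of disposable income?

Yd = Y − T = 7609 − 1881 = 5728
C = 508 + 0.73(5728) = 508 + 4181.44 = 4689.44
S = Yd − C = 5728 − 4689.44 = 1038.56

S = 1038.56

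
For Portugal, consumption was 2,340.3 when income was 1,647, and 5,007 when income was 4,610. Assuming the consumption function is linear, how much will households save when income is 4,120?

MPC = (5007 − 2340.3)/(4610 − 1647) = 2666.7/2963 = 0.9
a = 2340.3 − 0.9(1647) = 2340.3 − 1482.3 = 858
C = 858 + 0.9(4120) = 4566
S = 4120 − 4566 = -446

S = -446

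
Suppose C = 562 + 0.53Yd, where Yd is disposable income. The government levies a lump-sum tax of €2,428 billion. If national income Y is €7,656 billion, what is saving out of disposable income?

S = 1895.16

Yd = Y − T = 7656 − 2428 = 5228
C = 562 + 0.53(5228) = 562 + 2770.84 = 3332.84
S = Yd − C = 5228 − 3332.84 = 1895.16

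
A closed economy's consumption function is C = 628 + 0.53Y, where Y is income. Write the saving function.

S = Y − C = Y − (628 + 0.53Y) = -628 + (1 − 0.53)Y

S = -628 + 0.47Y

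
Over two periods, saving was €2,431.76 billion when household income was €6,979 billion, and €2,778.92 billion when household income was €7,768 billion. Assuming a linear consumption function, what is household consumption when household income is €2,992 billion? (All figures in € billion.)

MPS = ΔS/ΔY = (2778.92 − 2431.76)/(7768 − 6979) = 347.16/789 = 0.44
MPC = 1 − MPS = 0.56
Autonomous saving = 2431.76 − 0.44(6979) = -639, so a = 639
C = 639 + 0.56(2992) = 639 + 1675.52 = 2314.52

C = 2314.52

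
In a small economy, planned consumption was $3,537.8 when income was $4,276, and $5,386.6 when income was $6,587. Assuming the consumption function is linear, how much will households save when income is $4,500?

MPC = (5386.6 − 3537.8)/(6587 − 4276) = 1848.8/2311 = 0.8
a = 3537.8 − 0.8(4276) = 3537.8 − 3420.8 = 117
C = 117 + 0.8(4500) = 3717
S = 4500 − 3717 = 783

S = 783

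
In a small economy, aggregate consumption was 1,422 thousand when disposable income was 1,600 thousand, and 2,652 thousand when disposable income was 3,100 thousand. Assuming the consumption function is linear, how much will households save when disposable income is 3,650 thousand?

S = 547

MPC = (2652 − 1422)/(3100 − 1600) = 1230/1500 = 0.82
a = 1422 − 0.82(1600) = 1422 − 1312 = 110
C = 110 + 0.82(3650) = 3103
S = 3650 − 3103 = 547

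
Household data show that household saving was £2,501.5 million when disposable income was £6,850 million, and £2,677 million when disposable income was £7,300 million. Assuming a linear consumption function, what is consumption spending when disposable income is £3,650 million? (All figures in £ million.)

MPS = ΔS/ΔY = (2677 − 2501.5)/(7300 − 6850) = 175.5/450 = 0.39
MPC = 1 − MPS = 0.61
Autonomous saving = 2501.5 − 0.39(6850) = -170, so a = 170
C = 170 + 0.61(3650) = 170 + 2226.5 = 2396.5

C = 2396.5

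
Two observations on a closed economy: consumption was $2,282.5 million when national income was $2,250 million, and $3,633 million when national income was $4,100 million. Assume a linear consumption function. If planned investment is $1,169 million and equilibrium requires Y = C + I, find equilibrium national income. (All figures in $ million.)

MPC = (3633 − 2282.5)/(4100 − 2250) = 1350.5/1850 = 0.73
a = 2282.5 − 0.73(2250) = 640
Equilibrium: Y = 640 + 0.73Y + 1169
0.27Y = 1809, so Y = 1809/0.27 = 6700

Y = 6700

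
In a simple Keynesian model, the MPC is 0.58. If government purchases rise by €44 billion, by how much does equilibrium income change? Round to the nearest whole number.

The multiplier is 1/(1 − MPC) = 1/0.42.
ΔY = 44/0.42 = 104.76 ≈ 105

ΔY ≈ 105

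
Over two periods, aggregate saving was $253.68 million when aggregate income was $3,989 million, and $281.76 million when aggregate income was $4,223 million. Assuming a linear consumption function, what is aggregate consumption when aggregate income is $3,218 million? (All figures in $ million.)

C = 3056.84

MPS = ΔS/ΔY = (281.76 − 253.68)/(4223 − 3989) = 28.08/234 = 0.12
MPC = 1 − MPS = 0.88
Autonomous saving = 253.68 − 0.12(3989) = -225, so a = 225
C = 225 + 0.88(3218) = 225 + 2831.84 = 3056.84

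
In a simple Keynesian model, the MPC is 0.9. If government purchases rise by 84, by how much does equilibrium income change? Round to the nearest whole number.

ΔY ≈ 840

The multiplier is 1/(1 − MPC) = 1/0.1.
ΔY = 84/0.1 = 840.00 ≈ 840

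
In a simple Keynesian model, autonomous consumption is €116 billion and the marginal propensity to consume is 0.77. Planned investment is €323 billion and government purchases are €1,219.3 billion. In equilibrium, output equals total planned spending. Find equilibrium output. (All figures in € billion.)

Y = 7210

Y = C + I + G = 116 + 0.77Y + 323 + 1219.3
Y − 0.77Y = 1658.3
0.23Y = 1658.3, so Y = 1658.3/0.23 = 7210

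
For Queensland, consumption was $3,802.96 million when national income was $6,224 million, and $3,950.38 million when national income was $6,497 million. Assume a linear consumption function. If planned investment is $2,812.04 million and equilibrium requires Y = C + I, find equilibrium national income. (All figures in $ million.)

Y = 7074

MPC = (3950.38 − 3802.96)/(6497 − 6224) = 147.42/273 = 0.54
a = 3802.96 − 0.54(6224) = 442
Equilibrium: Y = 442 + 0.54Y + 2812.04
0.46Y = 3254.04, so Y = 3254.04/0.46 = 7074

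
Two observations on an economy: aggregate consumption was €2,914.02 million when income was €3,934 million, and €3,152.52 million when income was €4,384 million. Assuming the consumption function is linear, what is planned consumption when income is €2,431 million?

MPC = (3152.52 − 2914.02)/(4384 − 3934) = 238.5/450 = 0.53
a = 2914.02 − 0.53(3934) = 2914.02 − 2085.02 = 829
C = 829 + 0.53(2431) = 829 + 1288.43 = 2117.43

C = 2117.43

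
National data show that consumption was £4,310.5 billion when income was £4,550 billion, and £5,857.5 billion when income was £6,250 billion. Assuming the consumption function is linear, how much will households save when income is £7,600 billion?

MPC = (5857.5 − 4310.5)/(6250 − 4550) = 1547/1700 = 0.91
a = 4310.5 − 0.91(4550) = 4310.5 − 4140.5 = 170
C = 170 + 0.91(7600) = 7086
S = 7600 − 7086 = 514

S = 514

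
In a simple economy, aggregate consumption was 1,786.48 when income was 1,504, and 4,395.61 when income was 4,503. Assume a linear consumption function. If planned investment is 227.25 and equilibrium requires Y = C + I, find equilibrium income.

MPC = (4395.61 − 1786.48)/(4503 − 1504) = 2609.13/2999 = 0.87
a = 1786.48 − 0.87(1504) = 478
Equilibrium: Y = 478 + 0.87Y + 227.25
0.13Y = 705.25, so Y = 705.25/0.13 = 5425

Y = 5425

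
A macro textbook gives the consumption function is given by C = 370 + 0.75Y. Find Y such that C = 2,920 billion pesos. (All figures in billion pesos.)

370 + 0.75Y = 2920
0.75Y = 2550, so Y = 2550/0.75 = 3400

Y = 3400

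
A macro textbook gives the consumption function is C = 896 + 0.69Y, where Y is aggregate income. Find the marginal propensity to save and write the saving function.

MPS = 1 − MPC = 1 − 0.69 = 0.31
S = Y − C = -896 + 0.31Y

MPS = 0.31; S = -896 + 0.31Y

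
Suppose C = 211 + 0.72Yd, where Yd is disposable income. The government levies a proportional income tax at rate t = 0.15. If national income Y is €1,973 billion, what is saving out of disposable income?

S = 258.574

Yd = (1 − 0.15)(1973) = 0.85(1973) = 1677.05
C = 211 + 0.72(1677.05) = 211 + 1207.476 = 1418.476
S = Yd − C = 1677.05 − 1418.476 = 258.574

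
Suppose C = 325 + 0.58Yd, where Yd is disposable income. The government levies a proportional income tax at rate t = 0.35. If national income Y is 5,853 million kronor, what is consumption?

C = 2531.581

Yd = (1 − 0.35)(5853) = 0.65(5853) = 3804.45
C = 325 + 0.58(3804.45) = 325 + 2206.581 = 2531.581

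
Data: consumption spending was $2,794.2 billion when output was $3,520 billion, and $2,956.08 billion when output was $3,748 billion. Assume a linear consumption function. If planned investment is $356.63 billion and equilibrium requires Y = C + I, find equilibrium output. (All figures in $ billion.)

MPC = (2956.08 − 2794.2)/(3748 − 3520) = 161.88/228 = 0.71
a = 2794.2 − 0.71(3520) = 295
Equilibrium: Y = 295 + 0.71Y + 356.63
0.29Y = 651.63, so Y = 651.63/0.29 = 2247

Y = 2247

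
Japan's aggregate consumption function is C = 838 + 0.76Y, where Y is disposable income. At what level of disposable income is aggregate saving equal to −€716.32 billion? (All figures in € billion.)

Y = 507

S = Y − C = -838 + 0.24Y
-838 + 0.24Y = -716.32, so 0.24Y = 121.68 and Y = 507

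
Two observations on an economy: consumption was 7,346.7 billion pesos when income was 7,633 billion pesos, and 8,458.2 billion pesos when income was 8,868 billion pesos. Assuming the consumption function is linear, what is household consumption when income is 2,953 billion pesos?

C = 3134.7

MPC = (8458.2 − 7346.7)/(8868 − 7633) = 1111.5/1235 = 0.9
a = 7346.7 − 0.9(7633) = 7346.7 − 6869.7 = 477
C = 477 + 0.9(2953) = 477 + 2657.7 = 3134.7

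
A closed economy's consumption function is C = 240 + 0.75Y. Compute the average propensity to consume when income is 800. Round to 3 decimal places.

C = 240 + 0.75(800) = 840
APC = C/Y = 840/800 = 1.050

APC = 1.050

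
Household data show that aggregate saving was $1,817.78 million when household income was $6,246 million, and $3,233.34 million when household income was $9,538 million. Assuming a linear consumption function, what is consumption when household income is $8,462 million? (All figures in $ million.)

MPS = ΔS/ΔY = (3233.34 − 1817.78)/(9538 − 6246) = 1415.56/3292 = 0.43
MPC = 1 − MPS = 0.57
Autonomous saving = 1817.78 − 0.43(6246) = -868, so a = 868
C = 868 + 0.57(8462) = 868 + 4823.34 = 5691.34

C = 5691.34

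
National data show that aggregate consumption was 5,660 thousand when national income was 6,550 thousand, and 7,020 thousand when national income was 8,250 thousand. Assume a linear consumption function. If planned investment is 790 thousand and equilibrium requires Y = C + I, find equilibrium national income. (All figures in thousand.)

Y = 6050

MPC = (7020 − 5660)/(8250 − 6550) = 1360/1700 = 0.8
a = 5660 − 0.8(6550) = 420
Equilibrium: Y = 420 + 0.8Y + 790
0.2Y = 1210, so Y = 1210/0.2 = 6050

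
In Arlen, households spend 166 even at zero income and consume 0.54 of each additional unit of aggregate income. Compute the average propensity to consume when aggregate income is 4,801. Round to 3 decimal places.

C = 166 + 0.54(4801) = 2758.54
APC = C/Y = 2758.54/4801 = 0.575

APC = 0.575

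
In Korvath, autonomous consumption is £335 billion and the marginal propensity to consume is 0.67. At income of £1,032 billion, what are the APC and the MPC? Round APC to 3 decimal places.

APC = 0.995; MPC = 0.67

MPC = 0.67 (the slope of the consumption function)
C = 335 + 0.67(1032) = 1026.44, so APC = 1026.44/1032 = 0.995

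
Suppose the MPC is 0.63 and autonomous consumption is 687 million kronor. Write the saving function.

S = Y − C = Y − (687 + 0.63Y) = -687 + (1 − 0.63)Y

S = -687 + 0.37Y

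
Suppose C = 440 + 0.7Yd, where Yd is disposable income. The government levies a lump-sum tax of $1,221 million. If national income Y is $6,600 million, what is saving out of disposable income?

S = 1173.7

Yd = Y − T = 6600 − 1221 = 5379
C = 440 + 0.7(5379) = 440 + 3765.3 = 4205.3
S = Yd − C = 5379 − 4205.3 = 1173.7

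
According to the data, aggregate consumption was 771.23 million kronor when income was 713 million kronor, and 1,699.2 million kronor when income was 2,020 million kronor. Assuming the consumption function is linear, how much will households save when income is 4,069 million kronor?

S = 915.01

MPC = (1699.2 − 771.23)/(2020 − 713) = 927.97/1307 = 0.71
a = 771.23 − 0.71(713) = 771.23 − 506.23 = 265
C = 265 + 0.71(4069) = 3153.99
S = 4069 − 3153.99 = 915.01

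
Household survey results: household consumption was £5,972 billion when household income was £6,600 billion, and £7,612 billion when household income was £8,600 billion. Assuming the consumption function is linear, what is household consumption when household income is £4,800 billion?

MPC = (7612 − 5972)/(8600 − 6600) = 1640/2000 = 0.82
a = 5972 − 0.82(6600) = 5972 − 5412 = 560
C = 560 + 0.82(4800) = 560 + 3936 = 4496

C = 4496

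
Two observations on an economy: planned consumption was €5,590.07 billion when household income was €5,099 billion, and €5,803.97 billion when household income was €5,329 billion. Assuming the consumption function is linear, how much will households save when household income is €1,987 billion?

S = -708.91

MPC = (5803.97 − 5590.07)/(5329 − 5099) = 213.9/230 = 0.93
a = 5590.07 − 0.93(5099) = 5590.07 − 4742.07 = 848
C = 848 + 0.93(1987) = 2695.91
S = 1987 − 2695.91 = -708.91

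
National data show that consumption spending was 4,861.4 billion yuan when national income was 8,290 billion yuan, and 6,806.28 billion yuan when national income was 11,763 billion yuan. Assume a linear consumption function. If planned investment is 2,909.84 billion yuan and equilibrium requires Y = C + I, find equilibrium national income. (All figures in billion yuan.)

MPC = (6806.28 − 4861.4)/(11763 − 8290) = 1944.88/3473 = 0.56
a = 4861.4 − 0.56(8290) = 219
Equilibrium: Y = 219 + 0.56Y + 2909.84
0.44Y = 3128.84, so Y = 3128.84/0.44 = 7111

Y = 7111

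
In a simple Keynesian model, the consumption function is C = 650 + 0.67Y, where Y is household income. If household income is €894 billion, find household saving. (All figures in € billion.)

S = -354.98

C = 650 + 0.67(894) = 650 + 598.98 = 1248.98
S = Y − C = 894 − 1248.98 = -354.98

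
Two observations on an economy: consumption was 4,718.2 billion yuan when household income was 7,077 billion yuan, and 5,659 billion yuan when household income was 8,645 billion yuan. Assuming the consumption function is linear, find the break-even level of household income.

MPC = (5659 − 4718.2)/(8645 − 7077) = 940.8/1568 = 0.6
a = 4718.2 − 0.6(7077) = 4718.2 − 4246.2 = 472
Break-even: Y = a/(1−MPC) = 472/0.4 = 1180

Y = 1180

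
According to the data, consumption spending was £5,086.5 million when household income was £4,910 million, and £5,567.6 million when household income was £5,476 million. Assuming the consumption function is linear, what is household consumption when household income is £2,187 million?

C = 2771.95

MPC = (5567.6 − 5086.5)/(5476 − 4910) = 481.1/566 = 0.85
a = 5086.5 − 0.85(4910) = 5086.5 − 4173.5 = 913
C = 913 + 0.85(2187) = 913 + 1858.95 = 2771.95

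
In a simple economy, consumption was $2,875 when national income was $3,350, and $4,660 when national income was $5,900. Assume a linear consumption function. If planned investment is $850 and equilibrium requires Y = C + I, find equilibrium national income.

MPC = (4660 − 2875)/(5900 − 3350) = 1785/2550 = 0.7
a = 2875 − 0.7(3350) = 530
Equilibrium: Y = 530 + 0.7Y + 850
0.3Y = 1380, so Y = 1380/0.3 = 4600

Y = 4600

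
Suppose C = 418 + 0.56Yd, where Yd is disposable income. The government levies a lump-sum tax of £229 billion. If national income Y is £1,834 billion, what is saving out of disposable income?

S = 288.2

Yd = Y − T = 1834 − 229 = 1605
C = 418 + 0.56(1605) = 418 + 898.8 = 1316.8
S = Yd − C = 1605 − 1316.8 = 288.2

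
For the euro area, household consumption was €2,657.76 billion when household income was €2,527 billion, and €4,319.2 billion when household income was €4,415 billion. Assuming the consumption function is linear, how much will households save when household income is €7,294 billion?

S = 441.28

MPC = (4319.2 − 2657.76)/(4415 − 2527) = 1661.44/1888 = 0.88
a = 2657.76 − 0.88(2527) = 2657.76 − 2223.76 = 434
C = 434 + 0.88(7294) = 6852.72
S = 7294 − 6852.72 = 441.28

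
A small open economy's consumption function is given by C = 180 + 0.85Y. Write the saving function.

S = -180 + 0.15Y

S = Y − C = Y − (180 + 0.85Y) = -180 + (1 − 0.85)Y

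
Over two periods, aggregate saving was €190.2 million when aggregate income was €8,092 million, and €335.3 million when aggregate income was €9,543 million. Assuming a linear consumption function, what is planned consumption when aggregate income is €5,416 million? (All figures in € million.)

C = 5493.4

MPS = ΔS/ΔY = (335.3 − 190.2)/(9543 − 8092) = 145.1/1451 = 0.1
MPC = 1 − MPS = 0.9
Autonomous saving = 190.2 − 0.1(8092) = -619, so a = 619
C = 619 + 0.9(5416) = 619 + 4874.4 = 5493.4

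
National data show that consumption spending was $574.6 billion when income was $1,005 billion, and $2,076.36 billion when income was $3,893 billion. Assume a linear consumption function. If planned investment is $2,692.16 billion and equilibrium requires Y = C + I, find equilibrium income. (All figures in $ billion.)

Y = 5717

MPC = (2076.36 − 574.6)/(3893 − 1005) = 1501.76/2888 = 0.52
a = 574.6 − 0.52(1005) = 52
Equilibrium: Y = 52 + 0.52Y + 2692.16
0.48Y = 2744.16, so Y = 2744.16/0.48 = 5717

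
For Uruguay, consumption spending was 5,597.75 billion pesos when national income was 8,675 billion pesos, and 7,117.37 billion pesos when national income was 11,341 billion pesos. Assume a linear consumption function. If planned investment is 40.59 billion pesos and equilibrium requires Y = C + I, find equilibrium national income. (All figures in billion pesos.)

MPC = (7117.37 − 5597.75)/(11341 − 8675) = 1519.62/2666 = 0.57
a = 5597.75 − 0.57(8675) = 653
Equilibrium: Y = 653 + 0.57Y + 40.59
0.43Y = 693.59, so Y = 693.59/0.43 = 1613

Y = 1613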